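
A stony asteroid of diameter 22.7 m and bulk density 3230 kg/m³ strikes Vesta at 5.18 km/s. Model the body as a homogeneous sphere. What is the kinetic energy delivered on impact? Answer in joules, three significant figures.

v = 5180 m/s.
Mass m = (π/6) ρ d³ = (π/6) × 3230 × (22.7)³ = 1.978 × 10^7 kg
E = ½ m v² = 0.5 × 1.978 × 10^7 × (5180)² = 2.654 × 10^14 J

E ≈ 2.65 × 10^14 J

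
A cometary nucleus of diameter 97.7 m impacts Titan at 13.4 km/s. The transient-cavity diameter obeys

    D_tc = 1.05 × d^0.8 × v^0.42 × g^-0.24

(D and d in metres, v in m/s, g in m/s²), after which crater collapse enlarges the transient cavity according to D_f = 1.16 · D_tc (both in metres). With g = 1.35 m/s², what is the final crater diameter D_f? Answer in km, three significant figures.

D_f ≈ 2.40 km

v = 13400 m/s.
d^0.8 = 97.7^0.8 = 39.08
v^0.42 = 13400^0.42 = 54.12
g^-0.24 = 1.35^-0.24 = 0.9305
D_tc = 1.05 × 39.08 × 54.12 × 0.9305 = 2066 m
D_f = 1.16 × 2066 = 2397 m
     = 2.397 km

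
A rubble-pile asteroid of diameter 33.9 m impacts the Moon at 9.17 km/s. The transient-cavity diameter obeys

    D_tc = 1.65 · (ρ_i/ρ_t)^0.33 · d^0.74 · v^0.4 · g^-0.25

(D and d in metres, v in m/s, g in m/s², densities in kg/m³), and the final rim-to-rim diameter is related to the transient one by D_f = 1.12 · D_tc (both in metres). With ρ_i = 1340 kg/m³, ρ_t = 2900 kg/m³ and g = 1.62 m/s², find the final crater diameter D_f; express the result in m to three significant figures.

v = 9170 m/s.
(ρ_i/ρ_t)^0.33 = (1340/2900)^0.33 = 0.7751
d^0.74 = 33.9^0.74 = 13.56
v^0.4 = 9170^0.4 = 38.45
g^-0.25 = 1.62^-0.25 = 0.8864
D_tc = 1.65 × 0.7751 × 13.56 × 38.45 × 0.8864 = 591.1 m
D_f = 1.12 × 591.1 = 662.0 m

D_f ≈ 662 m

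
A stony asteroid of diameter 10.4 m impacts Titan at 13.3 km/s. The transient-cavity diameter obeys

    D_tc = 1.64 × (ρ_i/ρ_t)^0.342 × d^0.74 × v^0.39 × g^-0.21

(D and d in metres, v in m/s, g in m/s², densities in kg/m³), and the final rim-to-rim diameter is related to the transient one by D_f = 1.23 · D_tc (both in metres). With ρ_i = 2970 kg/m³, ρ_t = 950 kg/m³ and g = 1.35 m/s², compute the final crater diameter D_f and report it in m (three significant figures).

D_f ≈ 642 m

v = 13300 m/s.
(ρ_i/ρ_t)^0.342 = (2970/950)^0.342 = 1.477
d^0.74 = 10.4^0.74 = 5.657
v^0.39 = 13300^0.39 = 40.58
g^-0.21 = 1.35^-0.21 = 0.9389
D_tc = 1.64 × 1.477 × 5.657 × 40.58 × 0.9389 = 522.1 m
D_f = 1.23 × 522.1 = 642.2 m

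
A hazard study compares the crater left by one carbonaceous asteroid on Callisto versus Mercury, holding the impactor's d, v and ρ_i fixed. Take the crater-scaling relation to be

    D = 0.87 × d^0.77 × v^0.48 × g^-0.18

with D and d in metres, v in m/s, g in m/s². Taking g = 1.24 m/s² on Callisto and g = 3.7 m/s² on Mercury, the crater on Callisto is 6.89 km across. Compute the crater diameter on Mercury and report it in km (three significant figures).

All impactor-dependent factors cancel in the ratio, leaving D_Mercury/D_Callisto = (g_Mercury/g_Callisto)^-0.18.
(3.7/1.24)^-0.18 = 2.984^-0.18 = 0.8214
D_Mercury = 0.8214 × 6.89 km = 5.66 km

D ≈ 5.66 km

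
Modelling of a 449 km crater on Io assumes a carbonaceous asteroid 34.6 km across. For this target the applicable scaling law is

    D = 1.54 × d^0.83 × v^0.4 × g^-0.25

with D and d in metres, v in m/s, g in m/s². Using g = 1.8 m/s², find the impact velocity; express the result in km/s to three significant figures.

v ≈ 25.3 km/s

Rearranging for v: v = [D / (1.54 · 34600^0.83 · 1.8^-0.25)]^(1/0.4).
D = 449000 m.
34600^0.83 = 5854
1.8^-0.25 = 0.8633
Denominator = 1.54 × 5854 × 0.8633 = 7783
D / 7783 = 449000 / 7783 = 57.69
v = 57.69^(1/0.4) = 57.69^2.5 = 25279 m/s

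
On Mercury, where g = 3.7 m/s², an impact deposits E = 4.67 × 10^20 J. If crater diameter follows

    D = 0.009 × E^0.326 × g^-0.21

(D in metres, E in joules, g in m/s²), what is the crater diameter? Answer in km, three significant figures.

E^0.326 = (4.67 × 10^20)^0.326 = 5.473 × 10^6
g^-0.21 = 3.7^-0.21 = 0.7598
D = 0.009 × 5.473 × 10^6 × 0.7598 = 37425 m
   = 37.43 km

D ≈ 37.4 km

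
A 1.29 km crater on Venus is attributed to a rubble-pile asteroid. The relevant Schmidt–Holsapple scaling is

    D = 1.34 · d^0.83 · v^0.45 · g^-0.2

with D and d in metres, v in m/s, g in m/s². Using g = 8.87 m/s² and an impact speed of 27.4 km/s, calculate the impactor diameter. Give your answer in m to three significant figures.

Rearranging for d: d = [D / (1.34 · 27400^0.45 · 8.87^-0.2)]^(1/0.83).
D = 1290 m.
27400^0.45 = 99.31
8.87^-0.2 = 0.6463
Denominator = 1.34 × 99.31 × 0.6463 = 86.01
D / 86.01 = 1290 / 86.01 = 15.00
d = 15.00^(1/0.83) = 15.00^1.2048 = 26.12 m

d ≈ 26.1 m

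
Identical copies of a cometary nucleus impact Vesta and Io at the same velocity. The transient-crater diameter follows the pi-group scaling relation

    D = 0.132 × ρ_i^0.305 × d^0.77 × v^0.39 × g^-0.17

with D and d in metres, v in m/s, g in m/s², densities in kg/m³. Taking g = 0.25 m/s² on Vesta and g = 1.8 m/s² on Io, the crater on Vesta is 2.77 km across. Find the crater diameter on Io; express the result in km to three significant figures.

All impactor-dependent factors cancel in the ratio, leaving D_Io/D_Vesta = (g_Io/g_Vesta)^-0.17.
(1.8/0.25)^-0.17 = 7.200^-0.17 = 0.7149
D_Io = 0.7149 × 2.77 km = 1.98 km

D ≈ 1.98 km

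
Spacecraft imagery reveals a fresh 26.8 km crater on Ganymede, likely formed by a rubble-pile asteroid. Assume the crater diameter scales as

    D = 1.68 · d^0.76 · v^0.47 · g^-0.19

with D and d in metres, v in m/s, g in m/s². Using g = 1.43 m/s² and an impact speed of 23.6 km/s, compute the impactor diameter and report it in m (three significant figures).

Rearranging for d: d = [D / (1.68 · 23600^0.47 · 1.43^-0.19)]^(1/0.76).
D = 26800 m.
23600^0.47 = 113.6
1.43^-0.19 = 0.9343
Denominator = 1.68 × 113.6 × 0.9343 = 178.3
D / 178.3 = 26800 / 178.3 = 150.3
d = 150.3^(1/0.76) = 150.3^1.3158 = 731.9 m

d ≈ 732 m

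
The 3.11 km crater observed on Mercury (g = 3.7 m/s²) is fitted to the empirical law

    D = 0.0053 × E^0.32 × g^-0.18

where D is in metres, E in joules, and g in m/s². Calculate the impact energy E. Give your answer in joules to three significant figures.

E ≈ 2.22 × 10^18 J

Rearranging: E = [D / (0.0053 · g^-0.18)]^(1/0.32).
D = 3110 m.
g^-0.18 = 3.7^-0.18 = 0.7902
D / (0.0053 × 0.7902) = 3110 / (4.188 × 10^-3) = 7.426 × 10^5
E = (7.426 × 10^5)^3.125 = 2.219 × 10^18 J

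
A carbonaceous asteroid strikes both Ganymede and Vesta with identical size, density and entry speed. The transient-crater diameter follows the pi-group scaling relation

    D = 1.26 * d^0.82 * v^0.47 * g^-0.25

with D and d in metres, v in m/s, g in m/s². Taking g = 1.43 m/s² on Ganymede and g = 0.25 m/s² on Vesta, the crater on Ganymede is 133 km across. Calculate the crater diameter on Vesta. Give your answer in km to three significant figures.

All impactor-dependent factors cancel in the ratio, leaving D_Vesta/D_Ganymede = (g_Vesta/g_Ganymede)^-0.25.
(0.25/1.43)^-0.25 = 0.1748^-0.25 = 1.547
D_Vesta = 1.547 × 133 km = 206 km

D ≈ 206 km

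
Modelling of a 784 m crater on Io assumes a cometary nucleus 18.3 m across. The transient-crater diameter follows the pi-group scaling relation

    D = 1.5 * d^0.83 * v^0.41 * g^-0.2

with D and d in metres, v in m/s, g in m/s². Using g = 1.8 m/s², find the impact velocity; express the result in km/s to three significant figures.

v ≈ 15.8 km/s

Rearranging for v: v = [D / (1.5 · 18.3^0.83 · 1.8^-0.2)]^(1/0.41).
18.3^0.83 = 11.16
1.8^-0.2 = 0.8891
Denominator = 1.5 × 11.16 × 0.8891 = 14.88
D / 14.88 = 784 / 14.88 = 52.69
v = 52.69^(1/0.41) = 52.69^2.439 = 15823 m/s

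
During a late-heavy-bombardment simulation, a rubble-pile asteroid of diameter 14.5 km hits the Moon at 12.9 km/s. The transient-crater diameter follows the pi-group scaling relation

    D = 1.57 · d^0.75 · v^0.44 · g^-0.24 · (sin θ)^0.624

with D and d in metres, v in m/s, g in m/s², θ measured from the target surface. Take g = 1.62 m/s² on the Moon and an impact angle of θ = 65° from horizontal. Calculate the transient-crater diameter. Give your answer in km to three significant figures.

In SI units: d = 14500 m, v = 12900 m/s.
d^0.75 = 14500^0.75 = 1321
v^0.44 = 12900^0.44 = 64.37
g^-0.24 = 1.62^-0.24 = 0.8907
(sin 65°)^0.624 = 0.9063^0.624 = 0.9405
D = 1.57 × 1321 × 64.37 × 0.8907 × 0.9405 = 1.118 × 10^5 m
   = 111.8 km

D ≈ 112 km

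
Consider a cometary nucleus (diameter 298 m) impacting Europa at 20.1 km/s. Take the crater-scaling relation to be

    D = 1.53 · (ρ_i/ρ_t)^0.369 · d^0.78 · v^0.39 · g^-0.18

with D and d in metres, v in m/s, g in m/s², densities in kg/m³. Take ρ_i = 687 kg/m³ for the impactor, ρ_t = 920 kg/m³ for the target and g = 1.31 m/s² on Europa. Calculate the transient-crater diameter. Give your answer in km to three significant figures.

D ≈ 5.31 km

In SI units: v = 20100 m/s.
(ρ_i/ρ_t)^0.369 = (687/920)^0.369 = 0.8978
d^0.78 = 298^0.78 = 85.09
v^0.39 = 20100^0.39 = 47.67
g^-0.18 = 1.31^-0.18 = 0.9526
D = 1.53 × 0.8978 × 85.09 × 47.67 × 0.9526 = 5308 m
   = 5.308 km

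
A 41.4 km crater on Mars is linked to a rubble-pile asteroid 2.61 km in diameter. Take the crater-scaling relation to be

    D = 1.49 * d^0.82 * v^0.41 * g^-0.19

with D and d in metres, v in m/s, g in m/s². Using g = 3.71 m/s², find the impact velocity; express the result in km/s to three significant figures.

v ≈ 18.6 km/s

Rearranging for v: v = [D / (1.49 · 2610^0.82 · 3.71^-0.19)]^(1/0.41).
D = 41400 m.
2610^0.82 = 633.4
3.71^-0.19 = 0.7795
Denominator = 1.49 × 633.4 × 0.7795 = 735.7
D / 735.7 = 41400 / 735.7 = 56.27
v = 56.27^(1/0.41) = 56.27^2.439 = 18575 m/s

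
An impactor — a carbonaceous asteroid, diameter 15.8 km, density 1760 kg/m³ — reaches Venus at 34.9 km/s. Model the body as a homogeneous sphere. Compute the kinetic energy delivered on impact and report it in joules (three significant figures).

d = 15800 m; v = 34900 m/s.
Mass m = (π/6) ρ d³ = (π/6) × 1760 × (15800)³ = 3.635 × 10^15 kg
E = ½ m v² = 0.5 × 3.635 × 10^15 × (34900)² = 2.214 × 10^24 J

E ≈ 2.21 × 10^24 J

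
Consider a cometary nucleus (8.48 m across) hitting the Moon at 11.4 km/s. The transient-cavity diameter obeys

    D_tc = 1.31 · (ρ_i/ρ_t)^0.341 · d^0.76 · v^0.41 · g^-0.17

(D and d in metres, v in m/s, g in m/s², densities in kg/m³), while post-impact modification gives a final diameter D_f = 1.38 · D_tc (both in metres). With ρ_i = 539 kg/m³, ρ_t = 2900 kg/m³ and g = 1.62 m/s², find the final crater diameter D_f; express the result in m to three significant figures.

D_f ≈ 219 m

v = 11400 m/s.
(ρ_i/ρ_t)^0.341 = (539/2900)^0.341 = 0.5634
d^0.76 = 8.48^0.76 = 5.077
v^0.41 = 11400^0.41 = 46.06
g^-0.17 = 1.62^-0.17 = 0.9213
D_tc = 1.31 × 0.5634 × 5.077 × 46.06 × 0.9213 = 159.0 m
D_f = 1.38 × 159.0 = 219.4 m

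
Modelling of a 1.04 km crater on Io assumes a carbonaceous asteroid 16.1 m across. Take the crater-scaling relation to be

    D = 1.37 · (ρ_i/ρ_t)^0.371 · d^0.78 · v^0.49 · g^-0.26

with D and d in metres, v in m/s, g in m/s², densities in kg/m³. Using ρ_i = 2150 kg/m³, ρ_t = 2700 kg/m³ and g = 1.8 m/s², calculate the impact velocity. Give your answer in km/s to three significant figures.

v ≈ 14.7 km/s

Rearranging for v: v = [D / (1.37 · (2150/2700)^0.371 · 16.1^0.78 · 1.8^-0.26)]^(1/0.49).
D = 1040 m.
(2150/2700)^0.371 = 0.9190
16.1^0.78 = 8.736
1.8^-0.26 = 0.8583
Denominator = 1.37 × 0.9190 × 8.736 × 0.8583 = 9.440
D / 9.440 = 1040 / 9.440 = 110.2
v = 110.2^(1/0.49) = 110.2^2.0408 = 14712 m/s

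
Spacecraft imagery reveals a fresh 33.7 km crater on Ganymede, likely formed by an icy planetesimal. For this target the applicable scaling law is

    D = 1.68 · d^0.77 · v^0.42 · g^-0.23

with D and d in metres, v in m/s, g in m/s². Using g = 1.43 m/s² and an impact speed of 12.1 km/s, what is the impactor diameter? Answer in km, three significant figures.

d ≈ 2.55 km

Rearranging for d: d = [D / (1.68 · 12100^0.42 · 1.43^-0.23)]^(1/0.77).
D = 33700 m.
12100^0.42 = 51.85
1.43^-0.23 = 0.9210
Denominator = 1.68 × 51.85 × 0.9210 = 80.23
D / 80.23 = 33700 / 80.23 = 420.0
d = 420.0^(1/0.77) = 420.0^1.2987 = 2552 m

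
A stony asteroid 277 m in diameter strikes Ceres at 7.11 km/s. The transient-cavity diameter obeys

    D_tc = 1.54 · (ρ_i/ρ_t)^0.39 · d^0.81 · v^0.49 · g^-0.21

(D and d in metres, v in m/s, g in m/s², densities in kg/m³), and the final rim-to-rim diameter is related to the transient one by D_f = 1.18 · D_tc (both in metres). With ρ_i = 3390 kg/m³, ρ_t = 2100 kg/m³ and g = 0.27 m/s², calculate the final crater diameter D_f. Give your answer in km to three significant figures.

D_f ≈ 21.2 km

v = 7110 m/s.
(ρ_i/ρ_t)^0.39 = (3390/2100)^0.39 = 1.205
d^0.81 = 277^0.81 = 95.15
v^0.49 = 7110^0.49 = 77.16
g^-0.21 = 0.27^-0.21 = 1.316
D_tc = 1.54 × 1.205 × 95.15 × 77.16 × 1.316 = 17930 m
D_f = 1.18 × 17930 = 21157 m
     = 21.16 km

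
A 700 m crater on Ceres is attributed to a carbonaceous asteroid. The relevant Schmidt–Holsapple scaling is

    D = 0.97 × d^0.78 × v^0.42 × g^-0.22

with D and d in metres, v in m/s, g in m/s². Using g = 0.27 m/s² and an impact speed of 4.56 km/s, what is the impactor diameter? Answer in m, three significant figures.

d ≈ 34.2 m

Rearranging for d: d = [D / (0.97 · 4560^0.42 · 0.27^-0.22)]^(1/0.78).
4560^0.42 = 34.42
0.27^-0.22 = 1.334
Denominator = 0.97 × 34.42 × 1.334 = 44.54
D / 44.54 = 700 / 44.54 = 15.72
d = 15.72^(1/0.78) = 15.72^1.2821 = 34.20 m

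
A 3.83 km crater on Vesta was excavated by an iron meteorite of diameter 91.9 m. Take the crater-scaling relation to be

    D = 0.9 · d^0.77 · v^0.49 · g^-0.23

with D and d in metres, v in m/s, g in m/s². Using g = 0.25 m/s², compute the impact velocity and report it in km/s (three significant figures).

v ≈ 10.9 km/s

Rearranging for v: v = [D / (0.9 · 91.9^0.77 · 0.25^-0.23)]^(1/0.49).
D = 3830 m.
91.9^0.77 = 32.49
0.25^-0.23 = 1.376
Denominator = 0.9 × 32.49 × 1.376 = 40.24
D / 40.24 = 3830 / 40.24 = 95.18
v = 95.18^(1/0.49) = 95.18^2.0408 = 10910 m/s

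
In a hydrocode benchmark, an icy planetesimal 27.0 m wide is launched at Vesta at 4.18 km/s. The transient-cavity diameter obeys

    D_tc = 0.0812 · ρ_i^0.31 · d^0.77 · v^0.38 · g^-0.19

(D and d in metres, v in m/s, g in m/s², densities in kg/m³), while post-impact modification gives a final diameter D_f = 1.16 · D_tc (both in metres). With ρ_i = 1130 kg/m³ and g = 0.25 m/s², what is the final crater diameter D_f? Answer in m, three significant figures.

v = 4180 m/s.
ρ_i^0.31 = 1130^0.31 = 8.840
d^0.77 = 27^0.77 = 12.65
v^0.38 = 4180^0.38 = 23.77
g^-0.19 = 0.25^-0.19 = 1.301
D_tc = 0.0812 × 8.840 × 12.65 × 23.77 × 1.301 = 280.8 m
D_f = 1.16 × 280.8 = 325.7 m

D_f ≈ 326 m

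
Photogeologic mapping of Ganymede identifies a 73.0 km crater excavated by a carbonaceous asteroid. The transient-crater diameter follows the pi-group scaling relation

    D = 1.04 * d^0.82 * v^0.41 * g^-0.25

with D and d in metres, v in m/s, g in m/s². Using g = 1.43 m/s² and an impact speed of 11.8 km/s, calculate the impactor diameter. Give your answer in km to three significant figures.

Rearranging for d: d = [D / (1.04 · 11800^0.41 · 1.43^-0.25)]^(1/0.82).
D = 73000 m.
11800^0.41 = 46.72
1.43^-0.25 = 0.9145
Denominator = 1.04 × 46.72 × 0.9145 = 44.43
D / 44.43 = 73000 / 44.43 = 1643
d = 1643^(1/0.82) = 1643^1.2195 = 8346 m

d ≈ 8.35 km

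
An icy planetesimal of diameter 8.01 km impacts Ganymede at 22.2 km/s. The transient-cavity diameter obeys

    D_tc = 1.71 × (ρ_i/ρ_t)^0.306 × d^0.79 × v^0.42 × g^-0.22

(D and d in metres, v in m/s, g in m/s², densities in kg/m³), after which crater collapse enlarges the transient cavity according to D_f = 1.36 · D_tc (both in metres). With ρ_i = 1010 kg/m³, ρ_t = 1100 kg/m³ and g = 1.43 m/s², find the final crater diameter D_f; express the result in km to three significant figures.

D_f ≈ 170 km

In SI: d = 8010 m, v = 22200 m/s.
(ρ_i/ρ_t)^0.306 = (1010/1100)^0.306 = 0.9742
d^0.79 = 8010^0.79 = 1213
v^0.42 = 22200^0.42 = 66.91
g^-0.22 = 1.43^-0.22 = 0.9243
D_tc = 1.71 × 0.9742 × 1213 × 66.91 × 0.9243 = 1.250 × 10^5 m
D_f = 1.36 × 1.250 × 10^5 = 1.700 × 10^5 m
     = 170.0 km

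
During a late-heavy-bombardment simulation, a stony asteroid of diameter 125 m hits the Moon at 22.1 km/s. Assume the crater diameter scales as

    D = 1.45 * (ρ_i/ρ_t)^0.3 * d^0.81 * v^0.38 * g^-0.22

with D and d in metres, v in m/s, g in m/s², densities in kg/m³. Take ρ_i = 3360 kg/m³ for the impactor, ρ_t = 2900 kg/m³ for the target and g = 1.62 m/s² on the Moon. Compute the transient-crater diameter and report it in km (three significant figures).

D ≈ 3.05 km

In SI units: v = 22100 m/s.
(ρ_i/ρ_t)^0.3 = (3360/2900)^0.3 = 1.045
d^0.81 = 125^0.81 = 49.95
v^0.38 = 22100^0.38 = 44.76
g^-0.22 = 1.62^-0.22 = 0.8993
D = 1.45 × 1.045 × 49.95 × 44.76 × 0.8993 = 3047 m
   = 3.047 km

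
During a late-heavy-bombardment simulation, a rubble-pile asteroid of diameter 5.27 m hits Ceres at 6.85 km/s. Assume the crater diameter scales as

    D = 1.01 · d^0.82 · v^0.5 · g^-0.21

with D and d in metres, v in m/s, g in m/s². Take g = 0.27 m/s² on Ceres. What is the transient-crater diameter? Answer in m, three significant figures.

D ≈ 430 m

In SI units: v = 6850 m/s.
d^0.82 = 5.27^0.82 = 3.907
v^0.5 = 6850^0.5 = 82.76
g^-0.21 = 0.27^-0.21 = 1.316
D = 1.01 × 3.907 × 82.76 × 1.316 = 429.8 m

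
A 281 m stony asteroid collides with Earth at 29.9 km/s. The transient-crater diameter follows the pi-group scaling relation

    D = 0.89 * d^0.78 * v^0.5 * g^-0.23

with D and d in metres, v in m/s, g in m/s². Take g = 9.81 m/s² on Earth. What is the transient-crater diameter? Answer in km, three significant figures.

In SI units: v = 29900 m/s.
d^0.78 = 281^0.78 = 81.28
v^0.5 = 29900^0.5 = 172.9
g^-0.23 = 9.81^-0.23 = 0.5914
D = 0.89 × 81.28 × 172.9 × 0.5914 = 7397 m
   = 7.397 km

D ≈ 7.40 km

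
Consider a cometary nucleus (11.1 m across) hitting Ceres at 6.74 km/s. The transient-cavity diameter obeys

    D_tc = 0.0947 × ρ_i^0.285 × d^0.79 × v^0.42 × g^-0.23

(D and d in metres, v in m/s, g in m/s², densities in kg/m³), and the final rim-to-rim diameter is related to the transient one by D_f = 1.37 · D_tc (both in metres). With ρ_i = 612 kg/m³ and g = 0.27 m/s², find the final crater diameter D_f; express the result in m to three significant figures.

D_f ≈ 296 m

v = 6740 m/s.
ρ_i^0.285 = 612^0.285 = 6.226
d^0.79 = 11.1^0.79 = 6.696
v^0.42 = 6740^0.42 = 40.55
g^-0.23 = 0.27^-0.23 = 1.351
D_tc = 0.0947 × 6.226 × 6.696 × 40.55 × 1.351 = 216.3 m
D_f = 1.37 × 216.3 = 296.3 m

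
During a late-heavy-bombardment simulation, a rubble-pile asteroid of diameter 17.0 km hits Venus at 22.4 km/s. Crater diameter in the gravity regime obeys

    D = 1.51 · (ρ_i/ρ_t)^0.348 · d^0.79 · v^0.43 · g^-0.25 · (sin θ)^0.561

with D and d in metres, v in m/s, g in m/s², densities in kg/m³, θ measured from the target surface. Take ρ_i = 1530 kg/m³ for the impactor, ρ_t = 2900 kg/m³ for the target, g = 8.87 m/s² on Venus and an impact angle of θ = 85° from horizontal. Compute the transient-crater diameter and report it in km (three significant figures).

D ≈ 114 km

In SI units: d = 17000 m, v = 22400 m/s.
(ρ_i/ρ_t)^0.348 = (1530/2900)^0.348 = 0.8005
d^0.79 = 17000^0.79 = 2198
v^0.43 = 22400^0.43 = 74.23
g^-0.25 = 8.87^-0.25 = 0.5795
(sin 85°)^0.561 = 0.9962^0.561 = 0.9979
D = 1.51 × 0.8005 × 2198 × 74.23 × 0.5795 × 0.9979 = 1.140 × 10^5 m
   = 114.0 km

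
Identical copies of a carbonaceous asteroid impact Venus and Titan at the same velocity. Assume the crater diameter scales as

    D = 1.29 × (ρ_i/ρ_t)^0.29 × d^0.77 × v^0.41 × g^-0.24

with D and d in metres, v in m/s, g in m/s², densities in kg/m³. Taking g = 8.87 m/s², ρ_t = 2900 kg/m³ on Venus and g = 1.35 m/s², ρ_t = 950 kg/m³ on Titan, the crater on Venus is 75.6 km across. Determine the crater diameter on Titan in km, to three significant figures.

D ≈ 164 km

The impactor-only factors (d, v, ρ_i) cancel in the ratio, leaving D_Titan/D_Venus = (g_Titan/g_Venus)^-0.24 · (ρ_t,Venus/ρ_t,Titan)^0.29.
(1.35/8.87)^-0.24 = 0.1522^-0.24 = 1.571
(2900/950)^0.29 = 3.053^0.29 = 1.382
Ratio = 1.571 × 1.382 = 2.171
D_Titan = 2.171 × 75.6 km = 164 km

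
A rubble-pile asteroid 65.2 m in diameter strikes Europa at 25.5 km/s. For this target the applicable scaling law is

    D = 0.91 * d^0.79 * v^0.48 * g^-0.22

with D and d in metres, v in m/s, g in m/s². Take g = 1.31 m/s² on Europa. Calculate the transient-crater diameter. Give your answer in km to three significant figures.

In SI units: v = 25500 m/s.
d^0.79 = 65.2^0.79 = 27.12
v^0.48 = 25500^0.48 = 130.4
g^-0.22 = 1.31^-0.22 = 0.9423
D = 0.91 × 27.12 × 130.4 × 0.9423 = 3032 m
   = 3.032 km

D ≈ 3.03 km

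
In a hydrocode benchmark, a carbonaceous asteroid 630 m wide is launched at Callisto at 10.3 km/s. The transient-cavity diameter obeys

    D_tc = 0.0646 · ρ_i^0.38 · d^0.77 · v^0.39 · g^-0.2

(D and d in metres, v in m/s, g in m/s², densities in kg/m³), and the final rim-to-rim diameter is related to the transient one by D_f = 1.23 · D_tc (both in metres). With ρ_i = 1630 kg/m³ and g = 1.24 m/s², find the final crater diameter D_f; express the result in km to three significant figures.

D_f ≈ 6.65 km

v = 10300 m/s.
ρ_i^0.38 = 1630^0.38 = 16.62
d^0.77 = 630^0.77 = 143.1
v^0.39 = 10300^0.39 = 36.73
g^-0.2 = 1.24^-0.2 = 0.9579
D_tc = 0.0646 × 16.62 × 143.1 × 36.73 × 0.9579 = 5406 m
D_f = 1.23 × 5406 = 6649 m
     = 6.649 km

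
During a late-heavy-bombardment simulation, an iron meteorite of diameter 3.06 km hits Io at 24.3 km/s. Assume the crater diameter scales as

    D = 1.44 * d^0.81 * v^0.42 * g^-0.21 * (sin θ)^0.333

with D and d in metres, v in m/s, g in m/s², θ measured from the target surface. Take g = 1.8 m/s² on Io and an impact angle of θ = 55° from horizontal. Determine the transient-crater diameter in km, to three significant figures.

In SI units: d = 3060 m, v = 24300 m/s.
d^0.81 = 3060^0.81 = 665.9
v^0.42 = 24300^0.42 = 69.50
g^-0.21 = 1.8^-0.21 = 0.8839
(sin 55°)^0.333 = 0.8192^0.333 = 0.9357
D = 1.44 × 665.9 × 69.50 × 0.8839 × 0.9357 = 55118 m
   = 55.12 km

D ≈ 55.1 km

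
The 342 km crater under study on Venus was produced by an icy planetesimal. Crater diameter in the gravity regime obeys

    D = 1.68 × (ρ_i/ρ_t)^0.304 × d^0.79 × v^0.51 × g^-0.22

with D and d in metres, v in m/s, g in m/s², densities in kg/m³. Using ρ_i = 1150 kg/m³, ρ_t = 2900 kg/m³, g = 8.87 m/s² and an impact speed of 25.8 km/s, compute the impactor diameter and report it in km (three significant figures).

d ≈ 19.5 km

Rearranging for d: d = [D / (1.68 · (1150/2900)^0.304 · 25800^0.51 · 8.87^-0.22)]^(1/0.79).
D = 342000 m.
(1150/2900)^0.304 = 0.7549
25800^0.51 = 177.8
8.87^-0.22 = 0.6187
Denominator = 1.68 × 0.7549 × 177.8 × 0.6187 = 139.5
D / 139.5 = 342000 / 139.5 = 2452
d = 2452^(1/0.79) = 2452^1.2658 = 19519 m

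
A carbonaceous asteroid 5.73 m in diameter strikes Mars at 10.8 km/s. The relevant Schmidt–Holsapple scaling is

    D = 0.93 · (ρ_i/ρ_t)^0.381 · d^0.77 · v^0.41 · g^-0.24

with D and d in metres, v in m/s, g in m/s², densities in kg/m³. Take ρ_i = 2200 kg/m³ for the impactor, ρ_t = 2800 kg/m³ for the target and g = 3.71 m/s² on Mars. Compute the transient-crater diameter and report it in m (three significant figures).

D ≈ 107 m

In SI units: v = 10800 m/s.
(ρ_i/ρ_t)^0.381 = (2200/2800)^0.381 = 0.9122
d^0.77 = 5.73^0.77 = 3.835
v^0.41 = 10800^0.41 = 45.05
g^-0.24 = 3.71^-0.24 = 0.7300
D = 0.93 × 0.9122 × 3.835 × 45.05 × 0.7300 = 107.0 m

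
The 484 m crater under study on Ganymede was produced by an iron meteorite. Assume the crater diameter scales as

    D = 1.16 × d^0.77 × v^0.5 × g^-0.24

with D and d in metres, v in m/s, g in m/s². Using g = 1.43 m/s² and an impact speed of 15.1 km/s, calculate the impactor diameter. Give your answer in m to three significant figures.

Rearranging for d: d = [D / (1.16 · 15100^0.5 · 1.43^-0.24)]^(1/0.77).
15100^0.5 = 122.9
1.43^-0.24 = 0.9177
Denominator = 1.16 × 122.9 × 0.9177 = 130.8
D / 130.8 = 484 / 130.8 = 3.700
d = 3.700^(1/0.77) = 3.700^1.2987 = 5.469 m

d ≈ 5.47 m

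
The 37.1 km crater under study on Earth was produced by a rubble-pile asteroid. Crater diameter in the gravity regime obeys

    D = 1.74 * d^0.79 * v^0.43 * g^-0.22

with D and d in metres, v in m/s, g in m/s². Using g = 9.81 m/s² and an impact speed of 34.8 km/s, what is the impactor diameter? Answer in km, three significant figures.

d ≈ 1.92 km

Rearranging for d: d = [D / (1.74 · 34800^0.43 · 9.81^-0.22)]^(1/0.79).
D = 37100 m.
34800^0.43 = 89.72
9.81^-0.22 = 0.6051
Denominator = 1.74 × 89.72 × 0.6051 = 94.46
D / 94.46 = 37100 / 94.46 = 392.8
d = 392.8^(1/0.79) = 392.8^1.2658 = 1922 m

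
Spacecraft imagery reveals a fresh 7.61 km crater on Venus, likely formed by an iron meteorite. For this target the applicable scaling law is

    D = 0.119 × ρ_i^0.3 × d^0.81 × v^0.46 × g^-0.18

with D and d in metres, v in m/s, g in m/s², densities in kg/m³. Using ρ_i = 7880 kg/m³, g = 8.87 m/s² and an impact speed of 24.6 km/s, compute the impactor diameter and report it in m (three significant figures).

Rearranging for d: d = [D / (0.119 · 7880^0.3 · 24600^0.46 · 8.87^-0.18)]^(1/0.81).
D = 7610 m.
7880^0.3 = 14.76
24600^0.46 = 104.7
8.87^-0.18 = 0.6751
Denominator = 0.119 × 14.76 × 104.7 × 0.6751 = 124.2
D / 124.2 = 7610 / 124.2 = 61.27
d = 61.27^(1/0.81) = 61.27^1.2346 = 160.9 m

d ≈ 161 m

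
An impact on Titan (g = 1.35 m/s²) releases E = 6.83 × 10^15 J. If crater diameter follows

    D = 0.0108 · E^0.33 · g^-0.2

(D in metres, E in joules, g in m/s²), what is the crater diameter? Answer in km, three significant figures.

E^0.33 = (6.83 × 10^15)^0.33 = 1.680 × 10^5
g^-0.2 = 1.35^-0.2 = 0.9417
D = 0.0108 × 1.680 × 10^5 × 0.9417 = 1709 m
   = 1.709 km

D ≈ 1.71 km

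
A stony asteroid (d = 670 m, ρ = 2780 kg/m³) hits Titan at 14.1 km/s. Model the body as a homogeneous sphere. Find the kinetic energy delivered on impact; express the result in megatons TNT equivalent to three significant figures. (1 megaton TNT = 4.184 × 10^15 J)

E ≈ 10400 Mt TNT

v = 14100 m/s.
Mass m = (π/6) ρ d³ = (π/6) × 2780 × (670)³ = 4.378 × 10^11 kg
E = ½ m v² = 0.5 × 4.378 × 10^11 × (14100)² = 4.352 × 10^19 J
   = 4.352 × 10^19 / 4.184×10^15 = 10402 Mt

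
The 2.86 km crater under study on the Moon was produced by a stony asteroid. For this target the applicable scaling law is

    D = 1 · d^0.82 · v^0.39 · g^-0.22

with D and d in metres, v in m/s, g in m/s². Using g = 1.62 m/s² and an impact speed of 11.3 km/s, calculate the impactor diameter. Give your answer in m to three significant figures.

d ≈ 221 m

Rearranging for d: d = [D / (1 · 11300^0.39 · 1.62^-0.22)]^(1/0.82).
D = 2860 m.
11300^0.39 = 38.08
1.62^-0.22 = 0.8993
Denominator = 1 × 38.08 × 0.8993 = 34.25
D / 34.25 = 2860 / 34.25 = 83.50
d = 83.50^(1/0.82) = 83.50^1.2195 = 220.5 m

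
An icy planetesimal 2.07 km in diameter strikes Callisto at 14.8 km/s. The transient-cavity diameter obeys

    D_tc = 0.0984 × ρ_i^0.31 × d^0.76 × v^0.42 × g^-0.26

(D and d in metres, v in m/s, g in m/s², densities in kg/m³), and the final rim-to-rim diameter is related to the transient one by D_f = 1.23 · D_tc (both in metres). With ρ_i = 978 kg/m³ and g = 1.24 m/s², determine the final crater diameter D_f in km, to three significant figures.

In SI: d = 2070 m, v = 14800 m/s.
ρ_i^0.31 = 978^0.31 = 8.453
d^0.76 = 2070^0.76 = 331.2
v^0.42 = 14800^0.42 = 56.43
g^-0.26 = 1.24^-0.26 = 0.9456
D_tc = 0.0984 × 8.453 × 331.2 × 56.43 × 0.9456 = 14700 m
D_f = 1.23 × 14700 = 18081 m
     = 18.08 km

D_f ≈ 18.1 km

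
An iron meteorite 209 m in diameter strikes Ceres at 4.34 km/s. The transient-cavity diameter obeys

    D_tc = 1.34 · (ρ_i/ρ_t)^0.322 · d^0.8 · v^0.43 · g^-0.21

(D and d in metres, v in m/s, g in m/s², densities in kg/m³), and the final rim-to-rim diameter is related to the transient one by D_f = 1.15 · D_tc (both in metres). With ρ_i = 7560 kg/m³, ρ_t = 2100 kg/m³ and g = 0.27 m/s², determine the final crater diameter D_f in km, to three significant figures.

v = 4340 m/s.
(ρ_i/ρ_t)^0.322 = (7560/2100)^0.322 = 1.511
d^0.8 = 209^0.8 = 71.80
v^0.43 = 4340^0.43 = 36.65
g^-0.21 = 0.27^-0.21 = 1.316
D_tc = 1.34 × 1.511 × 71.80 × 36.65 × 1.316 = 7012 m
D_f = 1.15 × 7012 = 8064 m
     = 8.064 km

D_f ≈ 8.06 km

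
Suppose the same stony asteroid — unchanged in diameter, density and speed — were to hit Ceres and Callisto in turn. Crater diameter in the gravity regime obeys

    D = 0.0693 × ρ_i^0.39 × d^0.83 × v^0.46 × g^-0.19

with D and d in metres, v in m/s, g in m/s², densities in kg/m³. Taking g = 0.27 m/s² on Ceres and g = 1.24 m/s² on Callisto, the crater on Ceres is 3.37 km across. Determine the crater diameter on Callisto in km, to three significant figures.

D ≈ 2.52 km

All impactor-dependent factors cancel in the ratio, leaving D_Callisto/D_Ceres = (g_Callisto/g_Ceres)^-0.19.
(1.24/0.27)^-0.19 = 4.593^-0.19 = 0.7485
D_Callisto = 0.7485 × 3.37 km = 2.52 km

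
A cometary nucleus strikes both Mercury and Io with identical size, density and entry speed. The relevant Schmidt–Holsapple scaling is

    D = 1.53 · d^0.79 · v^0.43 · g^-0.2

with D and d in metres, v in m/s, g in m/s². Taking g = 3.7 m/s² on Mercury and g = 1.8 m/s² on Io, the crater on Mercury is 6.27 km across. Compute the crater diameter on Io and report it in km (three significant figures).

All impactor-dependent factors cancel in the ratio, leaving D_Io/D_Mercury = (g_Io/g_Mercury)^-0.2.
(1.8/3.7)^-0.2 = 0.4865^-0.2 = 1.155
D_Io = 1.155 × 6.27 km = 7.24 km

D ≈ 7.24 km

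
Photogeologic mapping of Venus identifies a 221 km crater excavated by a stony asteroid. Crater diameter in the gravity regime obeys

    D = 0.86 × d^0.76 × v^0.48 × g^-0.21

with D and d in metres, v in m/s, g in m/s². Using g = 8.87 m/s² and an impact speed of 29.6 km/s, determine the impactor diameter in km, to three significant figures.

d ≈ 36.0 km

Rearranging for d: d = [D / (0.86 · 29600^0.48 · 8.87^-0.21)]^(1/0.76).
D = 221000 m.
29600^0.48 = 140.0
8.87^-0.21 = 0.6323
Denominator = 0.86 × 140.0 × 0.6323 = 76.13
D / 76.13 = 221000 / 76.13 = 2903
d = 2903^(1/0.76) = 2903^1.3158 = 36009 m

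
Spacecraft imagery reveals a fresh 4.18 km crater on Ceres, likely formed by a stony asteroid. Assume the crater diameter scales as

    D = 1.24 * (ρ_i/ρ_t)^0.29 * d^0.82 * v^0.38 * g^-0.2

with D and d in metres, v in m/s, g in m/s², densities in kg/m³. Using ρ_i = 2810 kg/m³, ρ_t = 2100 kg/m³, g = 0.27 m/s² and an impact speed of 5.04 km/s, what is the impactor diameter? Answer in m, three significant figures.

Rearranging for d: d = [D / (1.24 · (2810/2100)^0.29 · 5040^0.38 · 0.27^-0.2)]^(1/0.82).
D = 4180 m.
(2810/2100)^0.29 = 1.088
5040^0.38 = 25.52
0.27^-0.2 = 1.299
Denominator = 1.24 × 1.088 × 25.52 × 1.299 = 44.72
D / 44.72 = 4180 / 44.72 = 93.47
d = 93.47^(1/0.82) = 93.47^1.2195 = 253.1 m

d ≈ 253 m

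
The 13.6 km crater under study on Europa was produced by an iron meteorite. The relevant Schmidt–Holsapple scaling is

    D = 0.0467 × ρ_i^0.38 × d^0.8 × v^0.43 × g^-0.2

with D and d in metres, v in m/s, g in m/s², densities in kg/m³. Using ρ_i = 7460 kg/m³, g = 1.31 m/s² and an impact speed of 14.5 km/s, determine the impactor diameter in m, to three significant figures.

Rearranging for d: d = [D / (0.0467 · 7460^0.38 · 14500^0.43 · 1.31^-0.2)]^(1/0.8).
D = 13600 m.
7460^0.38 = 29.62
14500^0.43 = 61.57
1.31^-0.2 = 0.9474
Denominator = 0.0467 × 29.62 × 61.57 × 0.9474 = 80.69
D / 80.69 = 13600 / 80.69 = 168.5
d = 168.5^(1/0.8) = 168.5^1.25 = 607.1 m

d ≈ 607 m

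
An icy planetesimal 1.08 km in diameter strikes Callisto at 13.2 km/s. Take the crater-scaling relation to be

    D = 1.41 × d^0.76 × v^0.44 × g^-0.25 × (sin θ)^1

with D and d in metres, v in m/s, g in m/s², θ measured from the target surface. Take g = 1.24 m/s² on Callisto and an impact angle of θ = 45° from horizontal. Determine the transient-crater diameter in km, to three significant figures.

D ≈ 12.4 km

In SI units: d = 1080 m, v = 13200 m/s.
d^0.76 = 1080^0.76 = 202.0
v^0.44 = 13200^0.44 = 65.02
g^-0.25 = 1.24^-0.25 = 0.9476
(sin 45°)^1 = 0.7071^1 = 0.7071
D = 1.41 × 202.0 × 65.02 × 0.9476 × 0.7071 = 12409 m
   = 12.41 km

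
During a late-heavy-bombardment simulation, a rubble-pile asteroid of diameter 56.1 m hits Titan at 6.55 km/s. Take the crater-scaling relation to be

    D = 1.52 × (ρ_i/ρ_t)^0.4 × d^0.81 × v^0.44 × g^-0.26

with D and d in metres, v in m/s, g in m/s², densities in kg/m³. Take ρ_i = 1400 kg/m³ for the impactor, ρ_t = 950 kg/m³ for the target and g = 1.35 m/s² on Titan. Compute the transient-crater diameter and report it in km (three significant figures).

In SI units: v = 6550 m/s.
(ρ_i/ρ_t)^0.4 = (1400/950)^0.4 = 1.168
d^0.81 = 56.1^0.81 = 26.10
v^0.44 = 6550^0.44 = 47.77
g^-0.26 = 1.35^-0.26 = 0.9249
D = 1.52 × 1.168 × 26.10 × 47.77 × 0.9249 = 2047 m
   = 2.047 km

D ≈ 2.05 km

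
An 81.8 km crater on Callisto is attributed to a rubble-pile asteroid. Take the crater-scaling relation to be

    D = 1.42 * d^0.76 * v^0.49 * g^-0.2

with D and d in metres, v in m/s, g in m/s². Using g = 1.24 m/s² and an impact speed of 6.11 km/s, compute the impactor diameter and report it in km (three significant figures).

d ≈ 7.04 km

Rearranging for d: d = [D / (1.42 · 6110^0.49 · 1.24^-0.2)]^(1/0.76).
D = 81800 m.
6110^0.49 = 71.64
1.24^-0.2 = 0.9579
Denominator = 1.42 × 71.64 × 0.9579 = 97.45
D / 97.45 = 81800 / 97.45 = 839.4
d = 839.4^(1/0.76) = 839.4^1.3158 = 7037 m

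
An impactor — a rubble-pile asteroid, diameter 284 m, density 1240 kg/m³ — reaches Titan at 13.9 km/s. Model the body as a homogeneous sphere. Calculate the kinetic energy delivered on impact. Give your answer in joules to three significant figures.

v = 13900 m/s.
Mass m = (π/6) ρ d³ = (π/6) × 1240 × (284)³ = 1.487 × 10^10 kg
E = ½ m v² = 0.5 × 1.487 × 10^10 × (13900)² = 1.437 × 10^18 J

E ≈ 1.44 × 10^18 J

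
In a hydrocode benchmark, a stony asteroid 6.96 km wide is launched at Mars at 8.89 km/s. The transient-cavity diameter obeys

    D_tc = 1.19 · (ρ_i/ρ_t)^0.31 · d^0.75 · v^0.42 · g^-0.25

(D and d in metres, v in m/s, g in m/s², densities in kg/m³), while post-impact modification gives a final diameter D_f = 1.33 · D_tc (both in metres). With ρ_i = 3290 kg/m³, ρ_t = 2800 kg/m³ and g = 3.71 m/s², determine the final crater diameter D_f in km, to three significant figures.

In SI: d = 6960 m, v = 8890 m/s.
(ρ_i/ρ_t)^0.31 = (3290/2800)^0.31 = 1.051
d^0.75 = 6960^0.75 = 762.0
v^0.42 = 8890^0.42 = 45.56
g^-0.25 = 3.71^-0.25 = 0.7205
D_tc = 1.19 × 1.051 × 762.0 × 45.56 × 0.7205 = 31280 m
D_f = 1.33 × 31280 = 41602 m
     = 41.60 km

D_f ≈ 41.6 km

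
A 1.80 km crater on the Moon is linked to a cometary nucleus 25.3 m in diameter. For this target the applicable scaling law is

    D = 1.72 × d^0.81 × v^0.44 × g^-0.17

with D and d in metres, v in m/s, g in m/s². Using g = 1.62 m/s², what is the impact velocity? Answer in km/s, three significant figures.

Rearranging for v: v = [D / (1.72 · 25.3^0.81 · 1.62^-0.17)]^(1/0.44).
D = 1800 m.
25.3^0.81 = 13.69
1.62^-0.17 = 0.9213
Denominator = 1.72 × 13.69 × 0.9213 = 21.69
D / 21.69 = 1800 / 21.69 = 82.99
v = 82.99^(1/0.44) = 82.99^2.2727 = 22981 m/s

v ≈ 23.0 km/s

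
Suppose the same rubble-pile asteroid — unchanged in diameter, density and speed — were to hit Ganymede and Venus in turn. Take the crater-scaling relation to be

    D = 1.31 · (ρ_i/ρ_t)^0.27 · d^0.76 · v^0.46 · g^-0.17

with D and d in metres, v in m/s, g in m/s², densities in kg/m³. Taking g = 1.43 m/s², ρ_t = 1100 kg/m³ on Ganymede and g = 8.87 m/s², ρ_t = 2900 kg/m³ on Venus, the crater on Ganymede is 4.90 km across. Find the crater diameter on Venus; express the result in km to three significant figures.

D ≈ 2.77 km

The impactor-only factors (d, v, ρ_i) cancel in the ratio, leaving D_Venus/D_Ganymede = (g_Venus/g_Ganymede)^-0.17 · (ρ_t,Ganymede/ρ_t,Venus)^0.27.
(8.87/1.43)^-0.17 = 6.203^-0.17 = 0.7333
(1100/2900)^0.27 = 0.3793^0.27 = 0.7697
Ratio = 0.7333 × 0.7697 = 0.5644
D_Venus = 0.5644 × 4.90 km = 2.77 km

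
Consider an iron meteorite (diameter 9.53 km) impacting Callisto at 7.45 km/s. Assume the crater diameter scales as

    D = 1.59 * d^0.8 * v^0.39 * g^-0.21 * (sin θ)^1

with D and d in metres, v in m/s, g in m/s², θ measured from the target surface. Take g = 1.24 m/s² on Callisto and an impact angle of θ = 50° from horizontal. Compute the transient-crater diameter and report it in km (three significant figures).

D ≈ 57.5 km

In SI units: d = 9530 m, v = 7450 m/s.
d^0.8 = 9530^0.8 = 1525
v^0.39 = 7450^0.39 = 32.37
g^-0.21 = 1.24^-0.21 = 0.9558
(sin 50°)^1 = 0.7660^1 = 0.7660
D = 1.59 × 1525 × 32.37 × 0.9558 × 0.7660 = 57465 m
   = 57.47 km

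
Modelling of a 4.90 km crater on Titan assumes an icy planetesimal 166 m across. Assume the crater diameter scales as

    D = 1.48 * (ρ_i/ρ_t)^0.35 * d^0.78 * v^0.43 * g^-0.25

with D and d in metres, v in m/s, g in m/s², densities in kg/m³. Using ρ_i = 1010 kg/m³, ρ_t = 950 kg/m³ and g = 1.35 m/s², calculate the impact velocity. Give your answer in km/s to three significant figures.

v ≈ 16.3 km/s

Rearranging for v: v = [D / (1.48 · (1010/950)^0.35 · 166^0.78 · 1.35^-0.25)]^(1/0.43).
D = 4900 m.
(1010/950)^0.35 = 1.022
166^0.78 = 53.91
1.35^-0.25 = 0.9277
Denominator = 1.48 × 1.022 × 53.91 × 0.9277 = 75.65
D / 75.65 = 4900 / 75.65 = 64.77
v = 64.77^(1/0.43) = 64.77^2.3256 = 16313 m/s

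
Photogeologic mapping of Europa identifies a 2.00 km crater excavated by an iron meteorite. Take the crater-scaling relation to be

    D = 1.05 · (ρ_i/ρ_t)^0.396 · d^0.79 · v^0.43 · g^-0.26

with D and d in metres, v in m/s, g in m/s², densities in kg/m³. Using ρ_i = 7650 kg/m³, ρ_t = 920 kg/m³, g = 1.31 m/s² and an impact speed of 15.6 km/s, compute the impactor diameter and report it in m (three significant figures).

Rearranging for d: d = [D / (1.05 · (7650/920)^0.396 · 15600^0.43 · 1.31^-0.26)]^(1/0.79).
D = 2000 m.
(7650/920)^0.396 = 2.314
15600^0.43 = 63.54
1.31^-0.26 = 0.9322
Denominator = 1.05 × 2.314 × 63.54 × 0.9322 = 143.9
D / 143.9 = 2000 / 143.9 = 13.90
d = 13.90^(1/0.79) = 13.90^1.2658 = 27.98 m

d ≈ 28.0 m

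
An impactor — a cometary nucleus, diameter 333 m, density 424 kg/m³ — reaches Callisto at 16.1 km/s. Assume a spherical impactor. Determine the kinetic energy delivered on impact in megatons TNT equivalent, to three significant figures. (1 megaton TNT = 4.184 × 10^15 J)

E ≈ 254 Mt TNT

v = 16100 m/s.
Mass m = (π/6) ρ d³ = (π/6) × 424 × (333)³ = 8.198 × 10^9 kg
E = ½ m v² = 0.5 × 8.198 × 10^9 × (16100)² = 1.063 × 10^18 J
   = 1.063 × 10^18 / 4.184×10^15 = 254.1 Mt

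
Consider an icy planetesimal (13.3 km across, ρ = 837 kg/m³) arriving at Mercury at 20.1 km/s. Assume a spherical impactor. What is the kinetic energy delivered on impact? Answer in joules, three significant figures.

E ≈ 2.08 × 10^23 J

d = 13300 m; v = 20100 m/s.
Mass m = (π/6) ρ d³ = (π/6) × 837 × (13300)³ = 1.031 × 10^15 kg
E = ½ m v² = 0.5 × 1.031 × 10^15 × (20100)² = 2.083 × 10^23 J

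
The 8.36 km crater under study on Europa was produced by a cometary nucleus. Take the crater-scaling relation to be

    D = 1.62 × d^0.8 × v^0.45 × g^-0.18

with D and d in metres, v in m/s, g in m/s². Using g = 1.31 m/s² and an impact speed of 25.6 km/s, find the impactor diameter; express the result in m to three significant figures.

Rearranging for d: d = [D / (1.62 · 25600^0.45 · 1.31^-0.18)]^(1/0.8).
D = 8360 m.
25600^0.45 = 96.32
1.31^-0.18 = 0.9526
Denominator = 1.62 × 96.32 × 0.9526 = 148.6
D / 148.6 = 8360 / 148.6 = 56.26
d = 56.26^(1/0.8) = 56.26^1.25 = 154.1 m

d ≈ 154 m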